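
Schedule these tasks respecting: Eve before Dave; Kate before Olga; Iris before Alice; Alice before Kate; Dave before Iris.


Constraints: Eve before Dave; Kate before Olga; Iris before Alice; Alice before Kate; Dave before Iris
Method: repeatedly schedule the remaining task that has no remaining task required before it.
  Step 1: remaining {Olga, Iris, Kate, Alice, Dave, Eve}; every task except Eve still has a predecessor pending → schedule Eve.
  Step 2: remaining {Olga, Iris, Kate, Alice, Dave}; every task except Dave still has a predecessor pending → schedule Dave.
  Step 3: remaining {Olga, Iris, Kate, Alice}; every task except Iris still has a predecessor pending → schedule Iris.
  Step 4: remaining {Olga, Kate, Alice}; every task except Alice still has a predecessor pending → schedule Alice.
  Step 5: remaining {Olga, Kate}; every task except Kate still has a predecessor pending → schedule Kate.
  Step 6: only Olga remains → schedule Olga.
Resulting order:

Eve → Dave → Iris → Alice → Kate → Olga


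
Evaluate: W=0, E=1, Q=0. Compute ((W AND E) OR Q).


W AND E = 0&1 = 0
0 OR 0 = 0

0


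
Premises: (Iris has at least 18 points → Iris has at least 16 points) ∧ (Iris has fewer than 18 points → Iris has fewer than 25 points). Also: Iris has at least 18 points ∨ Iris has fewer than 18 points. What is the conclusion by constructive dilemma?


Constructive dilemma: (P → Q) ∧ (R → S), P ∨ R ⊢ Q ∨ S
Premise 1: Iris has at least 18 points → Iris has at least 16 points
Premise 2: Iris has fewer than 18 points → Iris has fewer than 25 points
Premise 3: Iris has at least 18 points ∨ Iris has fewer than 18 points
Case 1: Assuming Iris has at least 18 points, then by Premise 1, Iris has at least 16 points.
Case 2: Assuming Iris has fewer than 18 points, then by Premise 2, Iris has fewer than 25 points.
Since one of Iris has at least 18 points or Iris has fewer than 18 points must hold, we get Iris has at least 16 points or Iris has fewer than 25 points.

Iris has at least 16 points or Iris has fewer than 25 points.


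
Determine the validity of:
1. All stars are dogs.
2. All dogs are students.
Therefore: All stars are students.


Premise 1: All stars are dogs.
Premise 2: All dogs are students.
Conclusion: All stars are students.
Barbara syllogism (AAA-1): All A are B, All B are C → All A are C.
Middle term (dogs) distributed in premise 2.

Valid


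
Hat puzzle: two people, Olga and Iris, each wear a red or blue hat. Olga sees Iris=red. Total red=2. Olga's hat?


Total red = 2, Iris = red
Red accounted for: 1
Remaining for Olga: 1
Olga's hat is red.

red


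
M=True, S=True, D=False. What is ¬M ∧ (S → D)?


M = True, S = True, D = False
Expression: ¬M ∧ (S → D)
Step 1: ¬M = NOT True = False
Step 2: S → D = True → False (false only if S=True, D=False) = False
Step 3: (False) ∧ (False) = False AND False = False

False


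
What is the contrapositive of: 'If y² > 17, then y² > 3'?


Original: If y² > 17, then y² > 3
Contrapositive: If ¬Q, then ¬P
Negate Q: not (y² > 3)
Negate P: not (y² > 17)

If not (y² > 3), then not (y² > 17).


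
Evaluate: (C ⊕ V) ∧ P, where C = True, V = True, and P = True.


C = True, V = True, P = True
Step 1: C ⊕ V = True XOR True = False
Step 2: False ∧ P = False AND True = False
XOR true when exactly one of C,V is true; then AND with P.

False


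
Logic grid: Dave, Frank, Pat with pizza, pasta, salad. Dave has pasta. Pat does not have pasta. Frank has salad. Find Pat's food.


From clues:
  Frank → salad
  Dave → pasta
By elimination, Pat gets the remaining.

pizza


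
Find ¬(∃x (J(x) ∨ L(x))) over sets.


Original: ∃x (J(x) ∨ L(x))
Rule: ¬∀→∃, ¬∃→∀, negate predicate.
Negation: ∀x (¬J(x) ∧ ¬L(x))

∀x (¬J(x) ∧ ¬L(x))


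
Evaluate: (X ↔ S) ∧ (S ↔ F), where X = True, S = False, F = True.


X = True, S = False, F = True
Step 1: X ↔ S is true when X and S have the same value. Result: False
Step 2: S ↔ F is true when S and F have the same value. Result: False
Step 3: False ∧ False = False

False


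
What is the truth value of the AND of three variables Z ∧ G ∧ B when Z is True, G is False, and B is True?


Z = True, G = False, B = True
Step 1: Z ∧ G = True AND False = False
Step 2: (False) ∧ B = (False) AND True = False
AND is true only when ALL operands are true.

False


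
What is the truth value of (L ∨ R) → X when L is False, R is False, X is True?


L = False, R = False, X = True
Step 1: L ∨ R = False OR False = False
Step 2: (False) → X: false only when antecedent=True and X=False.
Result: True

True


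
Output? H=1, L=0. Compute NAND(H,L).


H AND L = 0
NOT(0) = 1

1


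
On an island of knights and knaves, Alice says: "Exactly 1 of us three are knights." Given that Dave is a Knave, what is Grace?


Alice claims exactly 1 knights among Alice, Dave, Grace.
Given: Dave is a Knave.

Case 1: Alice is a Knight (tells truth)
  Then exactly 1 of the three are knights.
  Counting Alice, Dave: 1 knight(s) so far. Need 0 more → Grace = Knave.
Case 2: Alice is a Knave (lies)
  Then the count is NOT 1.
  If Grace = Knight, count = 1 = 1 → claim would be true, contradicts lie.
  If Grace = Knave, count = 0 ≠ 1 → lie confirmed ✓

Grace is a Knave.

Knave


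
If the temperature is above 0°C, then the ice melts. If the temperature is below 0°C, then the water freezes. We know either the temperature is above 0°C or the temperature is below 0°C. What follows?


Constructive dilemma: (P → Q) ∧ (R → S), P ∨ R ⊢ Q ∨ S
Premise 1: the temperature is above 0°C → the ice melts
Premise 2: the temperature is below 0°C → the water freezes
Premise 3: the temperature is above 0°C ∨ the temperature is below 0°C
Case 1: Assuming the temperature is above 0°C, then by Premise 1, the ice melts.
Case 2: Assuming the temperature is below 0°C, then by Premise 2, the water freezes.
Since one of the temperature is above 0°C or the temperature is below 0°C must hold, we get the ice melts or the water freezes.

The ice melts or the water freezes.


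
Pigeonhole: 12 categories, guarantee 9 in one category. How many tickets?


Pigeonhole: to guarantee k in one of n categories, need (k-1)×n + 1.
k = 9, n = 12
Minimum = (9-1) × 12 + 1 = 8 × 12 + 1

97


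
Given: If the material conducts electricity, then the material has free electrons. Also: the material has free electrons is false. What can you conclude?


Modus tollens: P → Q, ¬Q ⊢ ¬P
P: the material conducts electricity
Q: the material has free electrons
We have P → Q and Q is false.
By modus tollens, P must be false.

It is not the case that the material conducts electricity


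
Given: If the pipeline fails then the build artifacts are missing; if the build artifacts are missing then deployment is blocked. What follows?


Hypothetical syllogism: P → Q, Q → R ⊢ P → R
Premise 1: the pipeline fails → the build artifacts are missing
Premise 2: the build artifacts are missing → deployment is blocked
Chain the implications: the middle term (the build artifacts are missing) links the two.
Conclusion: If the pipeline fails, then deployment is blocked.

If the pipeline fails, then deployment is blocked.


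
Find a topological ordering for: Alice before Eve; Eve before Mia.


Constraints: Alice before Eve; Eve before Mia
Method: repeatedly schedule the remaining task that has no remaining task required before it.
  Step 1: remaining {Alice, Mia, Eve}; every task except Alice still has a predecessor pending → schedule Alice.
  Step 2: remaining {Mia, Eve}; every task except Eve still has a predecessor pending → schedule Eve.
  Step 3: only Mia remains → schedule Mia.
Resulting order:

Alice → Eve → Mia


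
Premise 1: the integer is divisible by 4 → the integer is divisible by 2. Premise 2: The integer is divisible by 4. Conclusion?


Modus ponens: P → Q, P ⊢ Q
P: the integer is divisible by 4
Q: the integer is divisible by 2
We have P → Q and P is true.
By modus ponens, Q must be true.

The integer is divisible by 2


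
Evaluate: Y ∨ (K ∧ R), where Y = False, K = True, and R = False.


Y = False, K = True, R = False
Step 1: K ∧ R = True AND False = False
Step 2: Y ∨ False = False OR False = False
AND evaluated first (higher precedence); then OR applied.

False


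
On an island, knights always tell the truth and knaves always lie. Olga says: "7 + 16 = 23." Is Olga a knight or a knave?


Statement: "7 + 16 = 23."
Actual: 7 + 16 = 23
Claimed: 23
Statement is TRUE → Olga tells the truth → Knight

Knight


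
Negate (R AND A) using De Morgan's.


De Morgan's law: ¬(P ∧ Q) ≡ ¬P ∨ ¬Q
¬(R ∧ A) = ¬R ∨ ¬A

¬R ∨ ¬A


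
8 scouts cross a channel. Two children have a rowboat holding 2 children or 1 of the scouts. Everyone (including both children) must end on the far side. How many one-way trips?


Per crossing of one of the scouts: children→, one←, one of the scouts→, one← = 4 trips
8 × 4 = 32, + 1 final children→ = 33
Minimum trips = 33

33


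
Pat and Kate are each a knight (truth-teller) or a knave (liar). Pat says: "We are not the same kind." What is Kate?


Pat says: "We are not the same kind."
Case 1: Pat is a Knight (truth-teller)
  Statement is true → they ARE different → Kate is a Knave
Case 2: Pat is a Knave (liar)
  Statement is false → they are NOT different → Kate is a Knave
In both cases, Kate is a Knave.

Knave


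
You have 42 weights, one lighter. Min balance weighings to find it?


Each weighing has 3 outcomes (left heavy / balance / right heavy), so k weighings distinguish at most 3^k cases; splitting into three near-equal groups achieves this.
Need 3^k ≥ 42: 3^3 = 27 < 42 ≤ 3^4 = 81
k = ⌈log₃(42)⌉ = 4

4


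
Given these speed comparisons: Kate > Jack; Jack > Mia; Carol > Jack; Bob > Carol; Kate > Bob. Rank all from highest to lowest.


Constraints: Kate > Jack; Jack > Mia; Carol > Jack; Bob > Carol; Kate > Bob
Method: at each step, the next-highest is the one remaining person who never appears on the smaller side of a constraint between remaining people.
  Step 1: remaining {Kate, Mia, Bob, Carol, Jack}; on the smaller side: {Mia, Bob, Carol, Jack} → Kate is next (Kate > Jack; Kate > Bob).
  Step 2: remaining {Mia, Bob, Carol, Jack}; on the smaller side: {Mia, Carol, Jack} → Bob is next (Bob > Carol).
  Step 3: remaining {Mia, Carol, Jack}; on the smaller side: {Mia, Jack} → Carol is next (Carol > Jack).
  Step 4: remaining {Mia, Jack}; on the smaller side: {Mia} → Jack is next (Jack > Mia).
  Step 5: only Mia remains → lowest.
Final ranking (highest to lowest):

Kate > Bob > Carol > Jack > Mia


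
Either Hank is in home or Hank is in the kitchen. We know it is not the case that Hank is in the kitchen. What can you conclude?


Disjunctive syllogism: P ∨ Q, ¬P ⊢ Q
Disjunction: Hank is in home ∨ Hank is in the kitchen
We know it is not the case that Hank is in the kitchen.
By disjunctive syllogism, the other disjunct must be true.

Hank is in home


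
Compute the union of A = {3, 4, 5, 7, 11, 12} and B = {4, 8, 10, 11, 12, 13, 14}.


A = {3, 4, 5, 7, 11, 12}
B = {4, 8, 10, 11, 12, 13, 14}
Operation: union
All elements combined: 3, 4, 5, 7, 8, 10, 11, 12, 13, 14

{3, 4, 5, 7, 8, 10, 11, 12, 13, 14}


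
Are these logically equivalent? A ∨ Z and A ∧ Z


Expression 1: A ∨ Z
Expression 2: A ∧ Z
Truth table (A Z | Expr1 Expr2):
  T T |   T     T
  T F |   T     F   ← differ
  F T |   T     F   ← differ
  F F |   F     F
Counterexample: A=T, Z=F gives Expr1 = T but Expr2 = F, so the expressions are NOT logically equivalent.

No


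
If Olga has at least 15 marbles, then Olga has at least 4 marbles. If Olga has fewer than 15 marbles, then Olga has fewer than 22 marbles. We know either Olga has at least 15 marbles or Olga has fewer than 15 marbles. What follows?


Constructive dilemma: (P → Q) ∧ (R → S), P ∨ R ⊢ Q ∨ S
Premise 1: Olga has at least 15 marbles → Olga has at least 4 marbles
Premise 2: Olga has fewer than 15 marbles → Olga has fewer than 22 marbles
Premise 3: Olga has at least 15 marbles ∨ Olga has fewer than 15 marbles
Case 1: Assuming Olga has at least 15 marbles, then by Premise 1, Olga has at least 4 marbles.
Case 2: Assuming Olga has fewer than 15 marbles, then by Premise 2, Olga has fewer than 22 marbles.
Since one of Olga has at least 15 marbles or Olga has fewer than 15 marbles must hold, we get Olga has at least 4 marbles or Olga has fewer than 22 marbles.

Olga has at least 4 marbles or Olga has fewer than 22 marbles.


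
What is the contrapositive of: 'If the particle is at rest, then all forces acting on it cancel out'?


Original: If the particle is at rest, then all forces acting on it cancel out
Contrapositive: If ¬Q, then ¬P
Negate Q: not (all forces acting on it cancel out)
Negate P: not (the particle is at rest)

If not (all forces acting on it cancel out), then not (the particle is at rest).


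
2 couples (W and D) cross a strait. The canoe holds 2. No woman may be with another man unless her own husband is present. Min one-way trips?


Label couples W and D.
1. WW+WD → (far: WW,WD; near: HW,HD)
2. WW ←   (far: WD; near: HW,HD,WW)
3. HW+HD → (far: HW,HD,WD; near: WW)
4. HW ←   (far: HD,WD; near: HW,WW)  — HW returns, since WW is alone on near bank
5. HW+WW → (far: all four; near: empty)
Every state respects the constraint.
Minimum trips = 5

5


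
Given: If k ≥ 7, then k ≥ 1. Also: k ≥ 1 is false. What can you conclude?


Modus tollens: P → Q, ¬Q ⊢ ¬P
P: k ≥ 7
Q: k ≥ 1
We have P → Q and Q is false.
By modus tollens, P must be false.

It is not the case that k ≥ 7


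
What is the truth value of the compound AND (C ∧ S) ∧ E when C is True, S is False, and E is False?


C = True, S = False, E = False
Step 1: C ∧ S = True AND False = False
Step 2: False ∧ E = False AND False = False
AND is true only when ALL operands are true.

False


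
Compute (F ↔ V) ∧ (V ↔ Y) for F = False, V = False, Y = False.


F = False, V = False, Y = False
Step 1: F ↔ V is true when F and V have the same value. Result: True
Step 2: V ↔ Y is true when V and Y have the same value. Result: True
Step 3: True ∧ True = True

True


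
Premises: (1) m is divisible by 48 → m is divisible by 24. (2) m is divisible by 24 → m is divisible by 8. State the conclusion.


Hypothetical syllogism: P → Q, Q → R ⊢ P → R
Premise 1: m is divisible by 48 → m is divisible by 24
Premise 2: m is divisible by 24 → m is divisible by 8
Chain the implications: the middle term (m is divisible by 24) links the two.
Conclusion: If m is divisible by 48, then m is divisible by 8.

If m is divisible by 48, then m is divisible by 8.


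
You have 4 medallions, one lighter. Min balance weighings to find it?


Each weighing has 3 outcomes (left heavy / balance / right heavy), so k weighings distinguish at most 3^k cases; splitting into three near-equal groups achieves this.
Need 3^k ≥ 4: 3^1 = 3 < 4 ≤ 3^2 = 9
k = ⌈log₃(4)⌉ = 2

2


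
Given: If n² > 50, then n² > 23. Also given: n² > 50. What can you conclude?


Modus ponens: P → Q, P ⊢ Q
P: n² > 50
Q: n² > 23
We have P → Q and P is true.
By modus ponens, Q must be true.

n² > 23


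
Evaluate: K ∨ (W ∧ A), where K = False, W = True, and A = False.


K = False, W = True, A = False
Step 1: W ∧ A = True AND False = False
Step 2: K ∨ False = False OR False = False
AND evaluated first (higher precedence); then OR applied.

False


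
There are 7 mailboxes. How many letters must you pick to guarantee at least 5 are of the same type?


Pigeonhole: to guarantee k in one of n categories, need (k-1)×n + 1.
k = 5, n = 7
Minimum = (5-1) × 7 + 1 = 4 × 7 + 1

29


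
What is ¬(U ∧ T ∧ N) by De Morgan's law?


De Morgan's law: ¬(P ∧ Q ∧ R) ≡ ¬P ∨ ¬Q ∨ ¬R
¬(U ∧ T ∧ N) = ¬U ∨ ¬T ∨ ¬N

¬U ∨ ¬T ∨ ¬N


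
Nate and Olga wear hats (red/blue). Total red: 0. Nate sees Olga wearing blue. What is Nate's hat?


Total red = 0, Olga = blue
Red accounted for: 0
Remaining for Nate: 0
Nate's hat is blue.

blue


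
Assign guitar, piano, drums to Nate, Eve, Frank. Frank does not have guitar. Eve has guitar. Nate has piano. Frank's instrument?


From clues:
  Nate → piano
  Eve → guitar
By elimination, Frank gets the remaining.

drums


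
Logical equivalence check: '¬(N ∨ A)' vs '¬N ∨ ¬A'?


Expression 1: ¬(N ∨ A)
Expression 2: ¬N ∨ ¬A
Truth table (N A | Expr1 Expr2):
  T T |   F     F
  T F |   F     T   ← differ
  F T |   F     T   ← differ
  F F |   T     T
Counterexample: N=T, A=F gives Expr1 = F but Expr2 = T, so the expressions are NOT logically equivalent.

No


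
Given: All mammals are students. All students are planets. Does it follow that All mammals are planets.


Premise 1: All mammals are students.
Premise 2: All students are planets.
Conclusion: All mammals are planets.
Barbara syllogism (AAA-1): All A are B, All B are C → All A are C.
Middle term (students) distributed in premise 2.

Valid


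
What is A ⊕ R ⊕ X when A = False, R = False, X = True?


A = False, R = False, X = True
Step 1: A ⊕ R = False XOR False = False
Step 2: False ⊕ X = False XOR True = True
XOR is true when an odd number of operands are true.

True


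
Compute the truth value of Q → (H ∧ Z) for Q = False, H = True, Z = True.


Q = False, H = True, Z = True
Step 1: H ∧ Z = True AND True = True
Step 2: Q → (True): false only when Q=True and consequent=False.
Result: True

True


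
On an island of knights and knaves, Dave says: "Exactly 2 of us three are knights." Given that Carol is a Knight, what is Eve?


Dave claims exactly 2 knights among Dave, Carol, Eve.
Given: Carol is a Knight.

Case 1: Dave is a Knight (tells truth)
  Then exactly 2 of the three are knights.
  Counting Dave, Carol: 2 knight(s) so far. Need 0 more → Eve = Knave.
Case 2: Dave is a Knave (lies)
  Then the count is NOT 2.
  If Eve = Knight, count = 2 = 2 → claim would be true, contradicts lie.
  If Eve = Knave, count = 1 ≠ 2 → lie confirmed ✓

Eve is a Knave.

Knave


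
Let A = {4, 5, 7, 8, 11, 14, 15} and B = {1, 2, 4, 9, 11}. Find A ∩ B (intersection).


A = {4, 5, 7, 8, 11, 14, 15}
B = {1, 2, 4, 9, 11}
Operation: intersection
Elements in both: 4, 11

{4, 11}


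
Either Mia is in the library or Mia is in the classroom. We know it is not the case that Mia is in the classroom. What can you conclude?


Disjunctive syllogism: P ∨ Q, ¬P ⊢ Q
Disjunction: Mia is in the library ∨ Mia is in the classroom
We know it is not the case that Mia is in the classroom.
By disjunctive syllogism, the other disjunct must be true.

Mia is in the library


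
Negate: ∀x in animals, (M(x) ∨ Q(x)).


Original: ∀x (M(x) ∨ Q(x))
Rule: ¬∀→∃, ¬∃→∀, negate predicate.
Negation: ∃x (¬M(x) ∧ ¬Q(x))

∃x (¬M(x) ∧ ¬Q(x))


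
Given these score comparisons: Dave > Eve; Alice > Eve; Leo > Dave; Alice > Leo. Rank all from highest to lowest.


Constraints: Dave > Eve; Alice > Eve; Leo > Dave; Alice > Leo
Method: at each step, the next-highest is the one remaining person who never appears on the smaller side of a constraint between remaining people.
  Step 1: remaining {Dave, Alice, Leo, Eve}; on the smaller side: {Dave, Leo, Eve} → Alice is next (Alice > Eve; Alice > Leo).
  Step 2: remaining {Dave, Leo, Eve}; on the smaller side: {Dave, Eve} → Leo is next (Leo > Dave).
  Step 3: remaining {Dave, Eve}; on the smaller side: {Eve} → Dave is next (Dave > Eve).
  Step 4: only Eve remains → lowest.
Final ranking (highest to lowest):

Alice > Leo > Dave > Eve


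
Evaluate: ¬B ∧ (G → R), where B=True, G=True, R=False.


B = True, G = True, R = False
Expression: ¬B ∧ (G → R)
Step 1: ¬B = NOT True = False
Step 2: G → R = True → False (false only if G=True, R=False) = False
Step 3: (False) ∧ (False) = False AND False = False

False


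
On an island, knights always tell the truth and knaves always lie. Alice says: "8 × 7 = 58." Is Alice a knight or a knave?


Statement: "8 × 7 = 58."
Actual: 8 × 7 = 56
Claimed: 58
Statement is FALSE → Alice lies → Knave

Knave


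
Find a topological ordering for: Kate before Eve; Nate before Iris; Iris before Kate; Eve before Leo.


Constraints: Kate before Eve; Nate before Iris; Iris before Kate; Eve before Leo
Method: repeatedly schedule the remaining task that has no remaining task required before it.
  Step 1: remaining {Iris, Kate, Leo, Nate, Eve}; every task except Nate still has a predecessor pending → schedule Nate.
  Step 2: remaining {Iris, Kate, Leo, Eve}; every task except Iris still has a predecessor pending → schedule Iris.
  Step 3: remaining {Kate, Leo, Eve}; every task except Kate still has a predecessor pending → schedule Kate.
  Step 4: remaining {Leo, Eve}; every task except Eve still has a predecessor pending → schedule Eve.
  Step 5: only Leo remains → schedule Leo.
Resulting order:

Nate → Iris → Kate → Eve → Leo


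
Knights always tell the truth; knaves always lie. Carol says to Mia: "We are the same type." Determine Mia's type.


Carol says: "We are the same type."
Case 1: Carol is a Knight (truth-teller)
  Statement is true → they ARE the same → Mia is also a Knight
Case 2: Carol is a Knave (liar)
  Statement is false → they are NOT the same → Mia is a Knight
In both cases, Mia is a Knight.

Knight


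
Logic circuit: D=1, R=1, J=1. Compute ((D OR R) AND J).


D OR R = 1|1 = 1
1 AND 1 = 1

1


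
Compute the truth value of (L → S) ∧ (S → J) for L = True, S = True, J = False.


L = True, S = True, J = False
Step 1: L → S is false only when L=True and S=False. Result: True
Step 2: S → J is false only when S=True and J=False. Result: False
Step 3: True ∧ False = False

False


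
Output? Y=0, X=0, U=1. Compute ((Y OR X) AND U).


Y OR X = 0|0 = 0
0 AND 1 = 0

0


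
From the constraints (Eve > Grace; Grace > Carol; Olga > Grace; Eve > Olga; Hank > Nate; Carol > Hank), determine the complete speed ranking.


Constraints: Eve > Grace; Grace > Carol; Olga > Grace; Eve > Olga; Hank > Nate; Carol > Hank
Method: at each step, the next-highest is the one remaining person who never appears on the smaller side of a constraint between remaining people.
  Step 1: remaining {Eve, Hank, Carol, Grace, Nate, Olga}; on the smaller side: {Hank, Carol, Grace, Nate, Olga} → Eve is next (Eve > Grace; Eve > Olga).
  Step 2: remaining {Hank, Carol, Grace, Nate, Olga}; on the smaller side: {Hank, Carol, Grace, Nate} → Olga is next (Olga > Grace).
  Step 3: remaining {Hank, Carol, Grace, Nate}; on the smaller side: {Hank, Carol, Nate} → Grace is next (Grace > Carol).
  Step 4: remaining {Hank, Carol, Nate}; on the smaller side: {Hank, Nate} → Carol is next (Carol > Hank).
  Step 5: remaining {Hank, Nate}; on the smaller side: {Nate} → Hank is next (Hank > Nate).
  Step 6: only Nate remains → lowest.
Final ranking (highest to lowest):

Eve > Olga > Grace > Carol > Hank > Nate


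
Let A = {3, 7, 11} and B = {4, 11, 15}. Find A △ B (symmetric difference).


A = {3, 7, 11}
B = {4, 11, 15}
Operation: symmetric difference
In A only: [3, 7], in B only: [4, 15]

{3, 4, 7, 15}


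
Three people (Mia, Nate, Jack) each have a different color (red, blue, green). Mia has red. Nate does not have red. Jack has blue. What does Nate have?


From clues:
  Jack → blue
  Mia → red
By elimination, Nate gets the remaining.

green


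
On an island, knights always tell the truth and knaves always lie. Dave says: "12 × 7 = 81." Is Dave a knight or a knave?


Statement: "12 × 7 = 81."
Actual: 12 × 7 = 84
Claimed: 81
Statement is FALSE → Dave lies → Knave

Knave


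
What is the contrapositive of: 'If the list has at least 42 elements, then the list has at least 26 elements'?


Original: If the list has at least 42 elements, then the list has at least 26 elements
Contrapositive: If ¬Q, then ¬P
Negate Q: not (the list has at least 26 elements)
Negate P: not (the list has at least 42 elements)

If not (the list has at least 26 elements), then not (the list has at least 42 elements).


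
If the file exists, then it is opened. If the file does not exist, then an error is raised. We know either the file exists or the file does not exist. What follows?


Constructive dilemma: (P → Q) ∧ (R → S), P ∨ R ⊢ Q ∨ S
Premise 1: the file exists → it is opened
Premise 2: the file does not exist → an error is raised
Premise 3: the file exists ∨ the file does not exist
Case 1: Assuming the file exists, then by Premise 1, it is opened.
Case 2: Assuming the file does not exist, then by Premise 2, an error is raised.
Since one of the file exists or the file does not exist must hold, we get it is opened or an error is raised.

It is opened or an error is raised.


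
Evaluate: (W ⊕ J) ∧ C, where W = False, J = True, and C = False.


W = False, J = True, C = False
Step 1: W ⊕ J = False XOR True = True
Step 2: True ∧ C = True AND False = False
XOR true when exactly one of W,J is true; then AND with C.

False


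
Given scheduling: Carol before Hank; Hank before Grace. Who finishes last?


Constraints: Carol before Hank; Hank before Grace
The last task can have nothing scheduled after it, so it must never appear on the left of a 'before'.
Tasks appearing before some other task: Carol, Hank.
The only task not in that list is Grace → it is last.

Grace


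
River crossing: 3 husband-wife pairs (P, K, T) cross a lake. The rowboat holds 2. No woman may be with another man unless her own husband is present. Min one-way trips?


Label couples P, K, T (H = husband, W = wife).
Counting alone: 6 people, the rowboat carries 2 and someone must bring it back, so each round trip nets at most +1 on the far side until the last crossing → at least 9 trips. The jealousy constraint makes 9 impossible; the shortest valid schedule has 11:
1. WP+WK →  (far: WP,WK; near: HP,HK,HT,WT)
2. WP ←       (far: WK; near: HP,HK,HT,WP,WT)
3. WP+WT →  (far: WP,WK,WT; near: HP,HK,HT)
4. WP ←       (far: WK,WT; near: HP,HK,HT,WP)
5. HK+HT →  (far: HK,WK,HT,WT; near: HP,WP)
6. HK+WK ←  (far: HT,WT; near: HP,WP,HK,WK)
7. HP+HK →  (far: HP,HK,HT,WT; near: WP,WK)
8. WT ←       (far: HP,HK,HT; near: WP,WK,WT)
9. WP+WK →  (far: HP,WP,HK,WK,HT; near: WT)
10. HT ←      (far: HP,WP,HK,WK; near: HT,WT)
11. HT+WT → (far: all six; near: empty)
In every state each wife is either with her husband or with no other man.
Minimum trips = 11

11


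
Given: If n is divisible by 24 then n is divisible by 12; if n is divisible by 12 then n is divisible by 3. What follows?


Hypothetical syllogism: P → Q, Q → R ⊢ P → R
Premise 1: n is divisible by 24 → n is divisible by 12
Premise 2: n is divisible by 12 → n is divisible by 3
Chain the implications: the middle term (n is divisible by 12) links the two.
Conclusion: If n is divisible by 24, then n is divisible by 3.

If n is divisible by 24, then n is divisible by 3.


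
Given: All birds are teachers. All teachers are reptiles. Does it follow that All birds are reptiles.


Premise 1: All birds are teachers.
Premise 2: All teachers are reptiles.
Conclusion: All birds are reptiles.
Barbara syllogism (AAA-1): All A are B, All B are C → All A are C.
Middle term (teachers) distributed in premise 2.

Valid


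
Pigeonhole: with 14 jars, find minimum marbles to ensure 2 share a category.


Pigeonhole: to guarantee k in one of n categories, need (k-1)×n + 1.
k = 2, n = 14
Minimum = (2-1) × 14 + 1 = 1 × 14 + 1

15


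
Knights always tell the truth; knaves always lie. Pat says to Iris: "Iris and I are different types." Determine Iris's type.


Pat says: "Iris and I are different types."
Case 1: Pat is a Knight (truth-teller)
  Statement is true → they ARE different → Iris is a Knave
Case 2: Pat is a Knave (liar)
  Statement is false → they are NOT different → Iris is a Knave
In both cases, Iris is a Knave.

Knave


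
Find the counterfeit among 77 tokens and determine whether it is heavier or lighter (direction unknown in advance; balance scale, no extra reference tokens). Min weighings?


Let n = 77. 154 possibilities (n tokens × lighter/heavier); each weighing has 3 outcomes.
Bound for k weighings: say the first weighing puts j tokens on each pan. If it tips, the 2j weighed tokens remain suspects (each with a known direction) and k-1 weighings give 3^(k-1) outcomes; 3^(k-1) is odd, so 2j ≤ 3^(k-1) - 1. If it balances, the n - 2j unweighed tokens remain with direction unknown: 2(n - 2j) ≤ 3^(k-1) - 1 by the same parity argument. Adding, n ≤ (3^(k-1) - 1) + (3^(k-1) - 1)/2 = (3^k - 3)/2, and the classical three-group strategy achieves this (3 tokens in 2 weighings, 12 in 3, 39 in 4, 120 in 5).
So we need the smallest k with (3^k - 3)/2 ≥ 77.
k = 4: (3^4 - 3)/2 = 39 < 77 ✗
k = 5: (3^5 - 3)/2 = 120 ≥ 77 ✓

5


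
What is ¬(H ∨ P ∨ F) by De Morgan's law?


De Morgan's law: ¬(P ∨ Q ∨ R) ≡ ¬P ∧ ¬Q ∧ ¬R
¬(H ∨ P ∨ F) = ¬H ∧ ¬P ∧ ¬F

¬H ∧ ¬P ∧ ¬F


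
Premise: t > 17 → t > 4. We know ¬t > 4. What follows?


Modus tollens: P → Q, ¬Q ⊢ ¬P
P: t > 17
Q: t > 4
We have P → Q and Q is false.
By modus tollens, P must be false.

It is not the case that t > 17


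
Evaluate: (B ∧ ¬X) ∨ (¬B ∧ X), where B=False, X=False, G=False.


B = False, X = False, G = False
Expression: (B ∧ ¬X) ∨ (¬B ∧ X)
Step 1: ¬X = NOT False = True
Step 2: B ∧ ¬X = False AND True = False
Step 3: ¬B = NOT False = True
Step 4: ¬B ∧ X = True AND False = False
Step 5: (False) ∨ (False) = False OR False = False

False


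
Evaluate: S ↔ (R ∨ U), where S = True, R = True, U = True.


S = True, R = True, U = True
Step 1: R ∨ U = True OR True = True
Step 2: S ↔ (True): true when both sides have same truth value.
Result: True ↔ True = True

True


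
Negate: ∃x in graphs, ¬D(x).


Original: ∃x ¬D(x)
Rule: ¬∀→∃, ¬∃→∀, negate predicate.
Negation: ∀x D(x)

∀x D(x)


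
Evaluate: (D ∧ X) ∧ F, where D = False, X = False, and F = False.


D = False, X = False, F = False
Step 1: D ∧ X = False AND False = False
Step 2: False ∧ F = False AND False = False
AND is true only when ALL operands are true.

False


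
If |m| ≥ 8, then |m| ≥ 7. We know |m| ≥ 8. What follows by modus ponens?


Modus ponens: P → Q, P ⊢ Q
P: |m| ≥ 8
Q: |m| ≥ 7
We have P → Q and P is true.
By modus ponens, Q must be true.

|m| ≥ 7


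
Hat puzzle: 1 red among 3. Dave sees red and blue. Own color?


Total red = 1, seen red = 1
Own red = 1 - 1 = 0
Dave's hat is blue.

blue


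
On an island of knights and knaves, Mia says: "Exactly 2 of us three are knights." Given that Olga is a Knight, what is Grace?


Mia claims exactly 2 knights among Mia, Olga, Grace.
Given: Olga is a Knight.

Case 1: Mia is a Knight (tells truth)
  Then exactly 2 of the three are knights.
  Counting Mia, Olga: 2 knight(s) so far. Need 0 more → Grace = Knave.
Case 2: Mia is a Knave (lies)
  Then the count is NOT 2.
  If Grace = Knight, count = 2 = 2 → claim would be true, contradicts lie.
  If Grace = Knave, count = 1 ≠ 2 → lie confirmed ✓

Grace is a Knave.

Knave


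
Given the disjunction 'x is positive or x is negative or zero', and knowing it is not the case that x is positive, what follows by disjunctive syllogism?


Disjunctive syllogism: P ∨ Q, ¬P ⊢ Q
Disjunction: x is positive ∨ x is negative or zero
We know it is not the case that x is positive.
By disjunctive syllogism, the other disjunct must be true.

x is negative or zero


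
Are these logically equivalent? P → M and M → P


Expression 1: P → M
Expression 2: M → P
Truth table (P M | Expr1 Expr2):
  T T |   T     T
  T F |   F     T   ← differ
  F T |   T     F   ← differ
  F F |   T     T
Counterexample: P=T, M=F gives Expr1 = F but Expr2 = T, so the expressions are NOT logically equivalent.

No


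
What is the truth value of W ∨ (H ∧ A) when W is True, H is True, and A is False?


W = True, H = True, A = False
Step 1: H ∧ A = True AND False = False
Step 2: W ∨ False = True OR False = True
AND evaluated first (higher precedence); then OR applied.

True


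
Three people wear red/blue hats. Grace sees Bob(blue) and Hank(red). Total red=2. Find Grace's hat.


Total red = 2, seen red = 1
Own red = 2 - 1 = 1
Grace's hat is red.

red


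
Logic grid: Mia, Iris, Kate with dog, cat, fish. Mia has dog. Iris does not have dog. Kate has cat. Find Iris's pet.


From clues:
  Kate → cat
  Mia → dog
By elimination, Iris gets the remaining.

fish


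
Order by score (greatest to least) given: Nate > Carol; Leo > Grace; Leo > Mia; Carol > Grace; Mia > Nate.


Constraints: Nate > Carol; Leo > Grace; Leo > Mia; Carol > Grace; Mia > Nate
Method: at each step, the next-highest is the one remaining person who never appears on the smaller side of a constraint between remaining people.
  Step 1: remaining {Grace, Mia, Leo, Carol, Nate}; on the smaller side: {Grace, Mia, Carol, Nate} → Leo is next (Leo > Grace; Leo > Mia).
  Step 2: remaining {Grace, Mia, Carol, Nate}; on the smaller side: {Grace, Carol, Nate} → Mia is next (Mia > Nate).
  Step 3: remaining {Grace, Carol, Nate}; on the smaller side: {Grace, Carol} → Nate is next (Nate > Carol).
  Step 4: remaining {Grace, Carol}; on the smaller side: {Grace} → Carol is next (Carol > Grace).
  Step 5: only Grace remains → lowest.
Final ranking (highest to lowest):

Leo > Mia > Nate > Carol > Grace


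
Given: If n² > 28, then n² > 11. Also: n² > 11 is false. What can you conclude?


Modus tollens: P → Q, ¬Q ⊢ ¬P
P: n² > 28
Q: n² > 11
We have P → Q and Q is false.
By modus tollens, P must be false.

It is not the case that n² > 28


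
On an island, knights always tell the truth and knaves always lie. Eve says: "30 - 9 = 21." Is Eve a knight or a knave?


Statement: "30 - 9 = 21."
Actual: 30 - 9 = 21
Claimed: 21
Statement is TRUE → Eve tells the truth → Knight

Knight


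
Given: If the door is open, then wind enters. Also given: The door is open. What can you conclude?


Modus ponens: P → Q, P ⊢ Q
P: the door is open
Q: wind enters
We have P → Q and P is true.
By modus ponens, Q must be true.

Wind enters


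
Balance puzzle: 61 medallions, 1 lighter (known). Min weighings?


Each weighing has 3 outcomes (left heavy / balance / right heavy), so k weighings distinguish at most 3^k cases; splitting into three near-equal groups achieves this.
Need 3^k ≥ 61: 3^3 = 27 < 61 ≤ 3^4 = 81
k = ⌈log₃(61)⌉ = 4

4


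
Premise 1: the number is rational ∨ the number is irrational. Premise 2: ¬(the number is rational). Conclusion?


Disjunctive syllogism: P ∨ Q, ¬P ⊢ Q
Disjunction: the number is rational ∨ the number is irrational
We know it is not the case that the number is rational.
By disjunctive syllogism, the other disjunct must be true.

The number is irrational


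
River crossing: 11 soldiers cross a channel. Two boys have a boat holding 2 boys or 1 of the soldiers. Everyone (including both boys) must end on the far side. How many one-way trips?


Per crossing of one of the soldiers: boys→, one←, one of the soldiers→, one← = 4 trips
11 × 4 = 44, + 1 final boys→ = 45
Minimum trips = 45

45


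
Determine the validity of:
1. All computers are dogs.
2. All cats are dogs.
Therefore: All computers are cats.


Premise 1: All computers are dogs.
Premise 2: All cats are dogs.
Conclusion: All computers are cats.
Fallacy: undistributed middle. dogs is predicate in both.
Counterexample: computers and cats could be disjoint subsets of dogs.

Invalid


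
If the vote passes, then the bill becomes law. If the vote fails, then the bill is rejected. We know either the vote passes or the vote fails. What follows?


Constructive dilemma: (P → Q) ∧ (R → S), P ∨ R ⊢ Q ∨ S
Premise 1: the vote passes → the bill becomes law
Premise 2: the vote fails → the bill is rejected
Premise 3: the vote passes ∨ the vote fails
Case 1: Assuming the vote passes, then by Premise 1, the bill becomes law.
Case 2: Assuming the vote fails, then by Premise 2, the bill is rejected.
Since one of the vote passes or the vote fails must hold, we get the bill becomes law or the bill is rejected.

The bill becomes law or the bill is rejected.


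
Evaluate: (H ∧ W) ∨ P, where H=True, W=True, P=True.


H = True, W = True, P = True
Expression: (H ∧ W) ∨ P
Step 1: H ∧ W = True AND True = True
Step 2: (True) ∨ P = True OR True = True

True


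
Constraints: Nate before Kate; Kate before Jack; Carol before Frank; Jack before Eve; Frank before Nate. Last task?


Constraints: Nate before Kate; Kate before Jack; Carol before Frank; Jack before Eve; Frank before Nate
The last task can have nothing scheduled after it, so it must never appear on the left of a 'before'.
Tasks appearing before some other task: Nate, Kate, Carol, Jack, Frank.
The only task not in that list is Eve → it is last.

Eve


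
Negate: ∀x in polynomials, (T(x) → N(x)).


Original: ∀x (T(x) → N(x))
Rule: ¬∀→∃, ¬∃→∀, negate predicate.
Negation: ∃x (T(x) ∧ ¬N(x))

∃x (T(x) ∧ ¬N(x))


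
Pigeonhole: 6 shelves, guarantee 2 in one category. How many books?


Pigeonhole: to guarantee k in one of n categories, need (k-1)×n + 1.
k = 2, n = 6
Minimum = (2-1) × 6 + 1 = 1 × 6 + 1

7


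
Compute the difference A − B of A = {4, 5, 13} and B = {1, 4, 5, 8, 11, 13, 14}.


A = {4, 5, 13}
B = {1, 4, 5, 8, 11, 13, 14}
Operation: difference A − B
In A but not B: none

∅


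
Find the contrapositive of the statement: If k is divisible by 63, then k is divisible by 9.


Original: If k is divisible by 63, then k is divisible by 9
Contrapositive: If ¬Q, then ¬P
Negate Q: not (k is divisible by 9)
Negate P: not (k is divisible by 63)

If not (k is divisible by 9), then not (k is divisible by 63).


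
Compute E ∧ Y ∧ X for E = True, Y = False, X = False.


E = True, Y = False, X = False
Step 1: E ∧ Y = True AND False = False
Step 2: (False) ∧ X = (False) AND False = False
AND is true only when ALL operands are true.

False


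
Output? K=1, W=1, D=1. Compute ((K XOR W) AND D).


K XOR W = 1^1 = 0
0 AND 1 = 0

0


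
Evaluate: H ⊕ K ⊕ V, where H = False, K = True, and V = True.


H = False, K = True, V = True
Step 1: H ⊕ K = False XOR True = True
Step 2: True ⊕ V = True XOR True = False
XOR is true when an odd number of operands are true.

False


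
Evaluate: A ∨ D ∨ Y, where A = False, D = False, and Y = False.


A = False, D = False, Y = False
Step 1: A ∨ D = False OR False = False
Step 2: False ∨ Y = False OR False = False
OR is true when at least one operand is true.

False


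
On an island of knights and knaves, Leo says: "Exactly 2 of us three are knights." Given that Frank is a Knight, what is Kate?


Leo claims exactly 2 knights among Leo, Frank, Kate.
Given: Frank is a Knight.

Case 1: Leo is a Knight (tells truth)
  Then exactly 2 of the three are knights.
  Counting Leo, Frank: 2 knight(s) so far. Need 0 more → Kate = Knave.
Case 2: Leo is a Knave (lies)
  Then the count is NOT 2.
  If Kate = Knight, count = 2 = 2 → claim would be true, contradicts lie.
  If Kate = Knave, count = 1 ≠ 2 → lie confirmed ✓

Kate is a Knave.

Knave


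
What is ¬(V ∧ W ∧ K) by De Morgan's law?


De Morgan's law: ¬(P ∧ Q ∧ R) ≡ ¬P ∨ ¬Q ∨ ¬R
¬(V ∧ W ∧ K) = ¬V ∨ ¬W ∨ ¬K

¬V ∨ ¬W ∨ ¬K
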